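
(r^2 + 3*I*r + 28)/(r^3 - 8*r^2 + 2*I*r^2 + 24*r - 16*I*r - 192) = (r + 7*I)/(r^2 + r*(-8 + 6*I) - 48*I)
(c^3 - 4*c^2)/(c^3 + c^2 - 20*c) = c/(c + 5)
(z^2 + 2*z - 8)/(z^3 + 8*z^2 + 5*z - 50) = (z + 4)/(z^2 + 10*z + 25)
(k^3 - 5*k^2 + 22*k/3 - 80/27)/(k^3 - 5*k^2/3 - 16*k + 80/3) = (9*k^2 - 30*k + 16)/(9*(k^2 - 16))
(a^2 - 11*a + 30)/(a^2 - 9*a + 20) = (a - 6)/(a - 4)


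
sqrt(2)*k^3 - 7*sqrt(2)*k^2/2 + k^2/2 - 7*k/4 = k*(k - 7/2)*(sqrt(2)*k + 1/2)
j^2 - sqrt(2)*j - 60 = (j - 6*sqrt(2))*(j + 5*sqrt(2))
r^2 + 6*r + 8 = (r + 2)*(r + 4)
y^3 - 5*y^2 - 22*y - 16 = (y - 8)*(y + 1)*(y + 2)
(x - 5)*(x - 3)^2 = x^3 - 11*x^2 + 39*x - 45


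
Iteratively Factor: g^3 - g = (g - 1)*(g^2 + g) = g*(g - 1)*(g + 1)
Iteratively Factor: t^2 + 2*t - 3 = (t + 3)*(t - 1)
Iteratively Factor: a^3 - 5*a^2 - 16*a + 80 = (a - 4)*(a^2 - a - 20) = (a - 5)*(a - 4)*(a + 4)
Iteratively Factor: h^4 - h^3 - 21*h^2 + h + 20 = (h - 5)*(h^3 + 4*h^2 - h - 4) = (h - 5)*(h + 4)*(h^2 - 1) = (h - 5)*(h - 1)*(h + 4)*(h + 1)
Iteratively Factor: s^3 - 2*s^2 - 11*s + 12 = (s - 1)*(s^2 - s - 12) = (s - 4)*(s - 1)*(s + 3)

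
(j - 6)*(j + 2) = j^2 - 4*j - 12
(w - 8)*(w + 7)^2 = w^3 + 6*w^2 - 63*w - 392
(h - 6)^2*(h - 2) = h^3 - 14*h^2 + 60*h - 72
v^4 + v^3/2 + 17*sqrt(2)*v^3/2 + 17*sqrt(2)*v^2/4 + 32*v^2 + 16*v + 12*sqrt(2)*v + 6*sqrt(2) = (v + 1/2)*(v + sqrt(2)/2)*(v + 2*sqrt(2))*(v + 6*sqrt(2))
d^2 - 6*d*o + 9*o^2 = (d - 3*o)^2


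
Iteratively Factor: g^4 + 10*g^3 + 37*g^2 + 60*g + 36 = (g + 3)*(g^3 + 7*g^2 + 16*g + 12) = (g + 3)^2*(g^2 + 4*g + 4) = (g + 2)*(g + 3)^2*(g + 2)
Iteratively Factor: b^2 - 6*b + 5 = (b - 1)*(b - 5)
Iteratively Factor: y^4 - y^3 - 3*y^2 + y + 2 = (y - 2)*(y^3 + y^2 - y - 1) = (y - 2)*(y + 1)*(y^2 - 1) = (y - 2)*(y - 1)*(y + 1)*(y + 1)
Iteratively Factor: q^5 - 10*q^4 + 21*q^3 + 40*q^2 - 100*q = (q - 5)*(q^4 - 5*q^3 - 4*q^2 + 20*q) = (q - 5)^2*(q^3 - 4*q) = (q - 5)^2*(q + 2)*(q^2 - 2*q) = (q - 5)^2*(q - 2)*(q + 2)*(q)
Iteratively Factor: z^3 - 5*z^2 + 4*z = (z - 4)*(z^2 - z) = z*(z - 4)*(z - 1)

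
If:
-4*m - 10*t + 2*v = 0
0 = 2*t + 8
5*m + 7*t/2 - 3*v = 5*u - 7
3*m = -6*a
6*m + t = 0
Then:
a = -1/3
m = 2/3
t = -4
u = 157/15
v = -56/3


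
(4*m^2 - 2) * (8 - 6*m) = -24*m^3 + 32*m^2 + 12*m - 16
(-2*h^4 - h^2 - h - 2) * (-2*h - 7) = 4*h^5 + 14*h^4 + 2*h^3 + 9*h^2 + 11*h + 14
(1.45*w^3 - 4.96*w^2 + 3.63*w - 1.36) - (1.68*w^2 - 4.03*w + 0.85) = 1.45*w^3 - 6.64*w^2 + 7.66*w - 2.21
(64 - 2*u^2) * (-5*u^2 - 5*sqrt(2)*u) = 10*u^4 + 10*sqrt(2)*u^3 - 320*u^2 - 320*sqrt(2)*u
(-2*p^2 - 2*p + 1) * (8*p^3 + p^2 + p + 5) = -16*p^5 - 18*p^4 + 4*p^3 - 11*p^2 - 9*p + 5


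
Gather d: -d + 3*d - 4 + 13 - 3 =2*d + 6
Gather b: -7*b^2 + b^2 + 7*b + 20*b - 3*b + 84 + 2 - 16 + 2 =-6*b^2 + 24*b + 72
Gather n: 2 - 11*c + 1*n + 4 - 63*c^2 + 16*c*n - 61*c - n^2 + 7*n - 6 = -63*c^2 - 72*c - n^2 + n*(16*c + 8)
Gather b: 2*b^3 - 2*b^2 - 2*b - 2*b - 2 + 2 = 2*b^3 - 2*b^2 - 4*b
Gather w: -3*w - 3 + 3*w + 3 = 0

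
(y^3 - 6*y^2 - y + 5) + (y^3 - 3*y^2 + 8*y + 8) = 2*y^3 - 9*y^2 + 7*y + 13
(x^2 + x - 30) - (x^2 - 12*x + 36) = 13*x - 66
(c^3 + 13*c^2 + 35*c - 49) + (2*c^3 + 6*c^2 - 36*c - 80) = 3*c^3 + 19*c^2 - c - 129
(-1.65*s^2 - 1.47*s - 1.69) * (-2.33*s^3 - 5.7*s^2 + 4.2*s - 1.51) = 3.8445*s^5 + 12.8301*s^4 + 5.3867*s^3 + 5.9505*s^2 - 4.8783*s + 2.5519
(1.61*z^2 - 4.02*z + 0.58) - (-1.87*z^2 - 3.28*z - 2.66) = 3.48*z^2 - 0.74*z + 3.24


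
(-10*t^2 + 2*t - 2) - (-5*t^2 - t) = -5*t^2 + 3*t - 2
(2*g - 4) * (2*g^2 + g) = 4*g^3 - 6*g^2 - 4*g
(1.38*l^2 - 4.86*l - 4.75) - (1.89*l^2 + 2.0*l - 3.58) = -0.51*l^2 - 6.86*l - 1.17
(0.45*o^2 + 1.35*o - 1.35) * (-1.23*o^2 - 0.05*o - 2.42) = -0.5535*o^4 - 1.683*o^3 + 0.504*o^2 - 3.1995*o + 3.267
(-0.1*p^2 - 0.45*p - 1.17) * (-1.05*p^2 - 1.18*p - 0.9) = 0.105*p^4 + 0.5905*p^3 + 1.8495*p^2 + 1.7856*p + 1.053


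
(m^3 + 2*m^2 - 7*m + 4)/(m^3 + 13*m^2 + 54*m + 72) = (m^2 - 2*m + 1)/(m^2 + 9*m + 18)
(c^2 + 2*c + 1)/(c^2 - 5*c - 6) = (c + 1)/(c - 6)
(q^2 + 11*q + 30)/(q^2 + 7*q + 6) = (q + 5)/(q + 1)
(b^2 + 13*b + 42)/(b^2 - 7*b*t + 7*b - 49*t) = (-b - 6)/(-b + 7*t)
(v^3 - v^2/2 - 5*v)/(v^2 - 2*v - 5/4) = 2*v*(v + 2)/(2*v + 1)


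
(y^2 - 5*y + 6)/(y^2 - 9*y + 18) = (y - 2)/(y - 6)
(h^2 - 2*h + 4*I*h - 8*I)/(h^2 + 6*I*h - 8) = (h - 2)/(h + 2*I)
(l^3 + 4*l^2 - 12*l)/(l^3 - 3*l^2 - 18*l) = (-l^2 - 4*l + 12)/(-l^2 + 3*l + 18)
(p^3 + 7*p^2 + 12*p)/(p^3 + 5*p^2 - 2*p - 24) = p/(p - 2)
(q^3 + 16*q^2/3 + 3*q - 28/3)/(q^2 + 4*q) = q + 4/3 - 7/(3*q)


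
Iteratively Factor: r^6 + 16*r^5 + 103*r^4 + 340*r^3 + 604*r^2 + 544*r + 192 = (r + 3)*(r^5 + 13*r^4 + 64*r^3 + 148*r^2 + 160*r + 64) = (r + 3)*(r + 4)*(r^4 + 9*r^3 + 28*r^2 + 36*r + 16) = (r + 1)*(r + 3)*(r + 4)*(r^3 + 8*r^2 + 20*r + 16) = (r + 1)*(r + 2)*(r + 3)*(r + 4)*(r^2 + 6*r + 8) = (r + 1)*(r + 2)*(r + 3)*(r + 4)^2*(r + 2)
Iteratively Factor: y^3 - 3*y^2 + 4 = (y + 1)*(y^2 - 4*y + 4) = (y - 2)*(y + 1)*(y - 2)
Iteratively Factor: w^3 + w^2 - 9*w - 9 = (w + 3)*(w^2 - 2*w - 3) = (w - 3)*(w + 3)*(w + 1)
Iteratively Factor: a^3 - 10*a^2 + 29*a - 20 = (a - 4)*(a^2 - 6*a + 5) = (a - 5)*(a - 4)*(a - 1)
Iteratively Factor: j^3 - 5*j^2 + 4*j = (j - 1)*(j^2 - 4*j) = j*(j - 1)*(j - 4)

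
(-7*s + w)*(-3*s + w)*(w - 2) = 21*s^2*w - 42*s^2 - 10*s*w^2 + 20*s*w + w^3 - 2*w^2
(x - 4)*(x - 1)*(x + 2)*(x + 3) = x^4 - 15*x^2 - 10*x + 24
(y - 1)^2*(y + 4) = y^3 + 2*y^2 - 7*y + 4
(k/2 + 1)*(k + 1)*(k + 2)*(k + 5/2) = k^4/2 + 15*k^3/4 + 41*k^2/4 + 12*k + 5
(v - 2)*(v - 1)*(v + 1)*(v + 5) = v^4 + 3*v^3 - 11*v^2 - 3*v + 10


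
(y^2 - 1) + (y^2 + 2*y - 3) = 2*y^2 + 2*y - 4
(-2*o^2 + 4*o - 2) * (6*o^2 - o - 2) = -12*o^4 + 26*o^3 - 12*o^2 - 6*o + 4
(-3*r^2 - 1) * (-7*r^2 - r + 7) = 21*r^4 + 3*r^3 - 14*r^2 + r - 7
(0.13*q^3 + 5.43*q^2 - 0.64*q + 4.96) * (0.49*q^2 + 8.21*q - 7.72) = 0.0637*q^5 + 3.728*q^4 + 43.2631*q^3 - 44.7436*q^2 + 45.6624*q - 38.2912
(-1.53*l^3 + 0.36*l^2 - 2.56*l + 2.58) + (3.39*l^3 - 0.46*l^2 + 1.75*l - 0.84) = 1.86*l^3 - 0.1*l^2 - 0.81*l + 1.74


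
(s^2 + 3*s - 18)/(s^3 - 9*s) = (s + 6)/(s*(s + 3))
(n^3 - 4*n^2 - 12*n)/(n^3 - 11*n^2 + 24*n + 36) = n*(n + 2)/(n^2 - 5*n - 6)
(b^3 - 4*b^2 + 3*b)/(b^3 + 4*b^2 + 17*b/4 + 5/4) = 4*b*(b^2 - 4*b + 3)/(4*b^3 + 16*b^2 + 17*b + 5)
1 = 1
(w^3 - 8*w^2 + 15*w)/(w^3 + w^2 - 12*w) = (w - 5)/(w + 4)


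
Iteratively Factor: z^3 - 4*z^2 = (z)*(z^2 - 4*z) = z*(z - 4)*(z)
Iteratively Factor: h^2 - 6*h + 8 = (h - 2)*(h - 4)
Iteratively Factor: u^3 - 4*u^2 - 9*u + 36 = (u - 3)*(u^2 - u - 12) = (u - 3)*(u + 3)*(u - 4)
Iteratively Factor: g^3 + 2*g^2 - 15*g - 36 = (g + 3)*(g^2 - g - 12) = (g + 3)^2*(g - 4)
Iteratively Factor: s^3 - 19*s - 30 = (s + 3)*(s^2 - 3*s - 10) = (s + 2)*(s + 3)*(s - 5)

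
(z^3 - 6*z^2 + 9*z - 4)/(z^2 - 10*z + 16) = (z^3 - 6*z^2 + 9*z - 4)/(z^2 - 10*z + 16)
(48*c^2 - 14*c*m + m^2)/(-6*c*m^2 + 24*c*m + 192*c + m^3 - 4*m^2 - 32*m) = (-8*c + m)/(m^2 - 4*m - 32)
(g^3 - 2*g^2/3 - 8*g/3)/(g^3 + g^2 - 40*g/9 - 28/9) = 3*g*(3*g + 4)/(9*g^2 + 27*g + 14)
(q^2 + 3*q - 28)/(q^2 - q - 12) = (q + 7)/(q + 3)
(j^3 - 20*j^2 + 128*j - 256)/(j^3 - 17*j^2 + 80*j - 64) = (j - 4)/(j - 1)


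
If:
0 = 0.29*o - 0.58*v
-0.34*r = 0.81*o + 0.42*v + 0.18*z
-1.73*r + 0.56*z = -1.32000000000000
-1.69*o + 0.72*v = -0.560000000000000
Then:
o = 0.42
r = -0.01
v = 0.21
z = -2.38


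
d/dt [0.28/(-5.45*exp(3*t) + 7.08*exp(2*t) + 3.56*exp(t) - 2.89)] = (4.578*exp(2*t) - 3.9648*exp(t) - 0.9968)*exp(t)/(5.45*exp(3*t) - 7.08*exp(2*t) - 3.56*exp(t) + 2.89)^2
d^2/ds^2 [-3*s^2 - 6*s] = -6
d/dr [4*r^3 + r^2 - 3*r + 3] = 12*r^2 + 2*r - 3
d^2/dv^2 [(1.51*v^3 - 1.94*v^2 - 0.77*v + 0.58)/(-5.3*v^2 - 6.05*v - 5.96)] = (-5.6843418860808e-14*v^5 + 5.6843418860808e-14*v^4 - 96.29739*v^3 - 792.123*v^2 - 579.348456*v + 76.477668)/(148.877*v^6 + 509.8335*v^5 + 1084.22895*v^4 + 1368.089525*v^3 + 1219.24614*v^2 + 644.71704*v + 211.708736)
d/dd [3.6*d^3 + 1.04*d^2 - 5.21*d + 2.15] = 10.8*d^2 + 2.08*d - 5.21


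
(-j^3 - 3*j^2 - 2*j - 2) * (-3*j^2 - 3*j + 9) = 3*j^5 + 12*j^4 + 6*j^3 - 15*j^2 - 12*j - 18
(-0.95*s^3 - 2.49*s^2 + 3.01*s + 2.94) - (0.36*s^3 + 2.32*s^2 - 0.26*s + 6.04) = -1.31*s^3 - 4.81*s^2 + 3.27*s - 3.1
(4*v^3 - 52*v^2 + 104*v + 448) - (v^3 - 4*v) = 3*v^3 - 52*v^2 + 108*v + 448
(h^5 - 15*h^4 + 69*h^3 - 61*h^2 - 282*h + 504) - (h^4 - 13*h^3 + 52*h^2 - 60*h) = h^5 - 16*h^4 + 82*h^3 - 113*h^2 - 222*h + 504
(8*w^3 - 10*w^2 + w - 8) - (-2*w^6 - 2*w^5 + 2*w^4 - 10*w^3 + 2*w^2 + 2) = 2*w^6 + 2*w^5 - 2*w^4 + 18*w^3 - 12*w^2 + w - 10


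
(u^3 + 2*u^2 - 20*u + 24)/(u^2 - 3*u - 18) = (-u^3 - 2*u^2 + 20*u - 24)/(-u^2 + 3*u + 18)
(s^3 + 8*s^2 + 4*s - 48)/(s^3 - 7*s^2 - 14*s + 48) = (s^2 + 10*s + 24)/(s^2 - 5*s - 24)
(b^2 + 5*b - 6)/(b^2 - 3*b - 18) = (-b^2 - 5*b + 6)/(-b^2 + 3*b + 18)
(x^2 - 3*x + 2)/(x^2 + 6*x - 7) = (x - 2)/(x + 7)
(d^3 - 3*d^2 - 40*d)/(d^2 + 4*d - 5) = d*(d - 8)/(d - 1)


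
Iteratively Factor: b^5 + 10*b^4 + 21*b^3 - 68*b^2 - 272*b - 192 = (b - 3)*(b^4 + 13*b^3 + 60*b^2 + 112*b + 64) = (b - 3)*(b + 1)*(b^3 + 12*b^2 + 48*b + 64) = (b - 3)*(b + 1)*(b + 4)*(b^2 + 8*b + 16) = (b - 3)*(b + 1)*(b + 4)^2*(b + 4)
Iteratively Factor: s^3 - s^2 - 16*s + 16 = (s - 1)*(s^2 - 16) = (s - 4)*(s - 1)*(s + 4)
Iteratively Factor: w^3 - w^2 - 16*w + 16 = (w - 1)*(w^2 - 16) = (w - 4)*(w - 1)*(w + 4)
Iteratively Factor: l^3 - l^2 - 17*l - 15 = (l - 5)*(l^2 + 4*l + 3) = (l - 5)*(l + 1)*(l + 3)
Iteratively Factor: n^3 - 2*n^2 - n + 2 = (n - 2)*(n^2 - 1) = (n - 2)*(n + 1)*(n - 1)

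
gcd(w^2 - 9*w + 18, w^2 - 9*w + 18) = w^2 - 9*w + 18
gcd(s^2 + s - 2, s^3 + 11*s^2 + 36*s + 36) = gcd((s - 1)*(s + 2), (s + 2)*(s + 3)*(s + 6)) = s + 2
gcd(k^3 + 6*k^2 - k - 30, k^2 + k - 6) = k^2 + k - 6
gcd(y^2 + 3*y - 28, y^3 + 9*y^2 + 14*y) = y + 7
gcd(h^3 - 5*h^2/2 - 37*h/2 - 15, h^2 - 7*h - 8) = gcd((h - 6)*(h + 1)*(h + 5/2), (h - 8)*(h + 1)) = h + 1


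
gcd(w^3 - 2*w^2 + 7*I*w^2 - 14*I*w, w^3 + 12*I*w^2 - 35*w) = w^2 + 7*I*w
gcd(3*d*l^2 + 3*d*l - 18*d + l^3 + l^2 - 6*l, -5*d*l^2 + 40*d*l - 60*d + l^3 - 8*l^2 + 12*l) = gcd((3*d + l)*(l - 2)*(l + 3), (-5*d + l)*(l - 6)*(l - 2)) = l - 2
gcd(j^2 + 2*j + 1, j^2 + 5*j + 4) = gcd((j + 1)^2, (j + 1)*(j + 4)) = j + 1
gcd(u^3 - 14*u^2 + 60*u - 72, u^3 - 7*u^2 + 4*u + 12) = u^2 - 8*u + 12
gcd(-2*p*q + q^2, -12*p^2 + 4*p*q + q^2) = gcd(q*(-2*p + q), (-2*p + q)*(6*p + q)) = 2*p - q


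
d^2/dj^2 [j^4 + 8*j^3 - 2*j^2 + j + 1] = 12*j^2 + 48*j - 4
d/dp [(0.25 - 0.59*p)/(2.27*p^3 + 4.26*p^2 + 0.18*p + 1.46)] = (2.6786*p^3 + 0.8109*p^2 - 2.13*p - 0.9064)/(5.1529*p^6 + 19.3404*p^5 + 18.9648*p^4 + 8.162*p^3 + 12.4716*p^2 + 0.5256*p + 2.1316)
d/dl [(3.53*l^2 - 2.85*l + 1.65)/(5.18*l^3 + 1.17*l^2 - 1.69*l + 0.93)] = (-18.2854*l^4 + 29.526*l^3 - 28.2722*l^2 + 2.7048*l + 0.138)/(26.8324*l^6 + 12.1212*l^5 - 16.1395*l^4 + 5.6802*l^3 + 5.0323*l^2 - 3.1434*l + 0.8649)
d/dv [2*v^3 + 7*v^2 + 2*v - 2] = 6*v^2 + 14*v + 2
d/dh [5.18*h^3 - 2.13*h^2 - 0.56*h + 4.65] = 15.54*h^2 - 4.26*h - 0.56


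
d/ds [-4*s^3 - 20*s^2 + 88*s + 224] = -12*s^2 - 40*s + 88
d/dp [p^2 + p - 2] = 2*p + 1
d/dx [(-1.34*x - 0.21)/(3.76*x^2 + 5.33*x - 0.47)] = (5.0384*x^2 + 1.5792*x + 1.7491)/(14.1376*x^4 + 40.0816*x^3 + 24.8745*x^2 - 5.0102*x + 0.2209)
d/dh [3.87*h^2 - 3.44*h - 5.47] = 7.74*h - 3.44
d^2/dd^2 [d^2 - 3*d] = 2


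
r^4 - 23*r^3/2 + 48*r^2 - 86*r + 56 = (r - 4)*(r - 7/2)*(r - 2)^2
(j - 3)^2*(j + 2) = j^3 - 4*j^2 - 3*j + 18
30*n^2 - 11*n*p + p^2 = (-6*n + p)*(-5*n + p)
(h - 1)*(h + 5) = h^2 + 4*h - 5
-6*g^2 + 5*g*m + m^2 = (-g + m)*(6*g + m)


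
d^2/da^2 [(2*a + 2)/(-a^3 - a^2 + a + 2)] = 4*(-(a + 1)*(3*a^2 + 2*a - 1)^2 + (3*a^2 + 2*a + (a + 1)*(3*a + 1) - 1)*(a^3 + a^2 - a - 2))/(a^3 + a^2 - a - 2)^3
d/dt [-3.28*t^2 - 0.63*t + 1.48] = -6.56*t - 0.63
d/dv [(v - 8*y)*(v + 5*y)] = 2*v - 3*y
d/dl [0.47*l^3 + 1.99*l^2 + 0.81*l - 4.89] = 1.41*l^2 + 3.98*l + 0.81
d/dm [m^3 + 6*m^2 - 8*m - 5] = 3*m^2 + 12*m - 8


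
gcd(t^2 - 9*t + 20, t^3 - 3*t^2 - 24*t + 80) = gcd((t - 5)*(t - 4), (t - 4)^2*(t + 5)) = t - 4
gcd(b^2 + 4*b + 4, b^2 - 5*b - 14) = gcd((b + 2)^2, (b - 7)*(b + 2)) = b + 2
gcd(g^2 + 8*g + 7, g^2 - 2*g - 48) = 1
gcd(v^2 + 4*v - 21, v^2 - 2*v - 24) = 1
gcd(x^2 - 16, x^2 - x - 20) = x + 4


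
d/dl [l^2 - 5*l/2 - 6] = 2*l - 5/2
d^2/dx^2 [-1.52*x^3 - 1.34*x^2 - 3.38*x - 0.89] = -9.12*x - 2.68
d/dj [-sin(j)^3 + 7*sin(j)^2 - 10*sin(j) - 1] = (-3*sin(j)^2 + 14*sin(j) - 10)*cos(j)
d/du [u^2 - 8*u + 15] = 2*u - 8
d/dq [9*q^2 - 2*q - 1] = 18*q - 2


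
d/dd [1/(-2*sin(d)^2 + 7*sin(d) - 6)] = (4*sin(d) - 7)*cos(d)/(2*sin(d)^2 - 7*sin(d) + 6)^2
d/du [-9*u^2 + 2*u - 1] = 2 - 18*u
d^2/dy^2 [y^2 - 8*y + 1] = 2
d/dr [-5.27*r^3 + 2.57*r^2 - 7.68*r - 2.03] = -15.81*r^2 + 5.14*r - 7.68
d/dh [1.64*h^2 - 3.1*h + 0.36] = 3.28*h - 3.1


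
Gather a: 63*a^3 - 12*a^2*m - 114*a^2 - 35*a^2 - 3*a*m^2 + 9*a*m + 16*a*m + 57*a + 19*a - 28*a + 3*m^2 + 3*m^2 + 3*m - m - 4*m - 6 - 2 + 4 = 63*a^3 + a^2*(-12*m - 149) + a*(-3*m^2 + 25*m + 48) + 6*m^2 - 2*m - 4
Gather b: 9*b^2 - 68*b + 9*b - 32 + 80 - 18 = 9*b^2 - 59*b + 30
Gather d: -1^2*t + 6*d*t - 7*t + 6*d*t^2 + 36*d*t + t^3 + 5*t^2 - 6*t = d*(6*t^2 + 42*t) + t^3 + 5*t^2 - 14*t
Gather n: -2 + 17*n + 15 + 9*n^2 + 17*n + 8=9*n^2 + 34*n + 21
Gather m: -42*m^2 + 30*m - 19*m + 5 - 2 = -42*m^2 + 11*m + 3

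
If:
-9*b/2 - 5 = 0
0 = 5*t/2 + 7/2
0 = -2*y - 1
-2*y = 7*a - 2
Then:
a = 3/7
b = -10/9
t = -7/5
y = -1/2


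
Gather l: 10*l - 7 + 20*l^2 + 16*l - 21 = 20*l^2 + 26*l - 28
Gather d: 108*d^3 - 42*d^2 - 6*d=108*d^3 - 42*d^2 - 6*d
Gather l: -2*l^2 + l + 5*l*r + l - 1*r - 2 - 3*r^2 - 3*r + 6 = -2*l^2 + l*(5*r + 2) - 3*r^2 - 4*r + 4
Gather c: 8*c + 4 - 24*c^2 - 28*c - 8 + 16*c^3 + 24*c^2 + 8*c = 16*c^3 - 12*c - 4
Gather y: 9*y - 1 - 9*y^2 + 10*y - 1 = -9*y^2 + 19*y - 2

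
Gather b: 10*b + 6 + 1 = 10*b + 7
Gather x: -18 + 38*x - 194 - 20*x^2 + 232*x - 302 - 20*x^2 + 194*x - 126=-40*x^2 + 464*x - 640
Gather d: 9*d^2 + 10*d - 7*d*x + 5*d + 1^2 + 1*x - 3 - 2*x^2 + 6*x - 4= 9*d^2 + d*(15 - 7*x) - 2*x^2 + 7*x - 6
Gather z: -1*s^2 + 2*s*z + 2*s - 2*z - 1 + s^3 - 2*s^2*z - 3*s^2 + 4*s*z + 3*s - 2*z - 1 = s^3 - 4*s^2 + 5*s + z*(-2*s^2 + 6*s - 4) - 2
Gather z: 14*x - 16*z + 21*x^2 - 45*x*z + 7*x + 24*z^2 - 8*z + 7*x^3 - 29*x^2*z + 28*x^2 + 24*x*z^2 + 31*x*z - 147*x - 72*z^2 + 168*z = 7*x^3 + 49*x^2 - 126*x + z^2*(24*x - 48) + z*(-29*x^2 - 14*x + 144)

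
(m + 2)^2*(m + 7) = m^3 + 11*m^2 + 32*m + 28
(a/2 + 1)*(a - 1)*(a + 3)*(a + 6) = a^4/2 + 5*a^3 + 25*a^2/2 - 18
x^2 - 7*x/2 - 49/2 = (x - 7)*(x + 7/2)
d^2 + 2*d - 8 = (d - 2)*(d + 4)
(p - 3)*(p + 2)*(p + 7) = p^3 + 6*p^2 - 13*p - 42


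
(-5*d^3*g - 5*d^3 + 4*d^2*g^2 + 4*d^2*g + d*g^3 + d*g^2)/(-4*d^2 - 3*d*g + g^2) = d*(5*d^2*g + 5*d^2 - 4*d*g^2 - 4*d*g - g^3 - g^2)/(4*d^2 + 3*d*g - g^2)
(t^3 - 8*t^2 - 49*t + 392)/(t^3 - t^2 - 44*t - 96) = (t^2 - 49)/(t^2 + 7*t + 12)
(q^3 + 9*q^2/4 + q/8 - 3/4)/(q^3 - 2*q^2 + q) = (8*q^3 + 18*q^2 + q - 6)/(8*q*(q^2 - 2*q + 1))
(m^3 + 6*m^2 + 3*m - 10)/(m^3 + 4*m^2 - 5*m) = (m + 2)/m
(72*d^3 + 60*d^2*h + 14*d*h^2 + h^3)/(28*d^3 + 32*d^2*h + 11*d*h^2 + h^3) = (36*d^2 + 12*d*h + h^2)/(14*d^2 + 9*d*h + h^2)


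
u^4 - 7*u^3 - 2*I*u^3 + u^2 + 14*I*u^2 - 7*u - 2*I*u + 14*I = (u - 7)*(u - 2*I)*(u - I)*(u + I)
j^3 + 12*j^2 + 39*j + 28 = (j + 1)*(j + 4)*(j + 7)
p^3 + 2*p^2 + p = p*(p + 1)^2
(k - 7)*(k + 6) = k^2 - k - 42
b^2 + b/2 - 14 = (b - 7/2)*(b + 4)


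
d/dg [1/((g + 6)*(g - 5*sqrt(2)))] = ((-g + 5*sqrt(2))*(g + 6) - (g - 5*sqrt(2))^2)/((g + 6)^2*(g - 5*sqrt(2))^3)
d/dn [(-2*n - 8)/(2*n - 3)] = 22/(2*n - 3)^2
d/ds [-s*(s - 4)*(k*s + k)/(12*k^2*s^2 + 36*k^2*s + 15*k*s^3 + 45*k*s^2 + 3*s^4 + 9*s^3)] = k*((s - 4)*(s + 1)*(8*k^2*s + 12*k^2 + 15*k*s^2 + 30*k*s + 4*s^3 + 9*s^2) - (s*(s - 4) + s*(s + 1) + (s - 4)*(s + 1))*(4*k^2*s + 12*k^2 + 5*k*s^2 + 15*k*s + s^3 + 3*s^2))/(3*s*(4*k^2*s + 12*k^2 + 5*k*s^2 + 15*k*s + s^3 + 3*s^2)^2)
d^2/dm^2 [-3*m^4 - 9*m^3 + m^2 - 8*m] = -36*m^2 - 54*m + 2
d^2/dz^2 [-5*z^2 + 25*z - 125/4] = -10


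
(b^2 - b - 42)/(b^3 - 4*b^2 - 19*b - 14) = (b + 6)/(b^2 + 3*b + 2)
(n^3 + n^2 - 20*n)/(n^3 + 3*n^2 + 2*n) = (n^2 + n - 20)/(n^2 + 3*n + 2)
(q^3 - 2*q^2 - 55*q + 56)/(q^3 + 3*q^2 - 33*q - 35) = (q^2 - 9*q + 8)/(q^2 - 4*q - 5)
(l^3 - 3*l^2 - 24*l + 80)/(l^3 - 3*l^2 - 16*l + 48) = (l^2 + l - 20)/(l^2 + l - 12)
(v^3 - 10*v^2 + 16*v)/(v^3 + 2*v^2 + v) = (v^2 - 10*v + 16)/(v^2 + 2*v + 1)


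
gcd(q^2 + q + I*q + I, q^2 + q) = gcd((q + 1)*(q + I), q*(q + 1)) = q + 1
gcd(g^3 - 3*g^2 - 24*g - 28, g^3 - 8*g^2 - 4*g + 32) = g + 2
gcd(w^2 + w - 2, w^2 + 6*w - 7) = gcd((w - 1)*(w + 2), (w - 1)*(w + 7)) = w - 1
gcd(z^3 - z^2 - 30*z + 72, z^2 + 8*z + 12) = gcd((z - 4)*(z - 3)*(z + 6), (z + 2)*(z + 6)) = z + 6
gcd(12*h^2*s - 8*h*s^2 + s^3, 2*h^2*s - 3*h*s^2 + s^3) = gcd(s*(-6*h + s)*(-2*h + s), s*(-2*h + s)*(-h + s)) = -2*h*s + s^2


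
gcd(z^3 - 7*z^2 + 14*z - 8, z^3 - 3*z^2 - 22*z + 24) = z - 1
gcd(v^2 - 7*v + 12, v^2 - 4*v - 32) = 1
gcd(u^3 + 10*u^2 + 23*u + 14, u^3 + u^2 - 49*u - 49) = u^2 + 8*u + 7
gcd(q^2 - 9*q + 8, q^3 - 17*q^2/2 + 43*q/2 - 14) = q - 1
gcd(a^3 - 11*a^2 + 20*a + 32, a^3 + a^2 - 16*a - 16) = a^2 - 3*a - 4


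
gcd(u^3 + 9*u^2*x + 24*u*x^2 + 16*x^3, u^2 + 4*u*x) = u + 4*x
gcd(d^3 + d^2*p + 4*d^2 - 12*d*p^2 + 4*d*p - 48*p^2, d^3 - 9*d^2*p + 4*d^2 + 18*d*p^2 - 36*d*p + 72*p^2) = -d^2 + 3*d*p - 4*d + 12*p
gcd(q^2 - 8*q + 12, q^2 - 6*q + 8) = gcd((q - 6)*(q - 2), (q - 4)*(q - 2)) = q - 2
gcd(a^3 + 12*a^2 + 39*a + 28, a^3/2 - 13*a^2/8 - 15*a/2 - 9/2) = 1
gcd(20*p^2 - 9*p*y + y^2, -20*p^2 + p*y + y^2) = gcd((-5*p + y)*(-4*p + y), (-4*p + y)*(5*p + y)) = -4*p + y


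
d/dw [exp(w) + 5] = exp(w)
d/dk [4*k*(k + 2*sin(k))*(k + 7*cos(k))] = -4*k*(k + 2*sin(k))*(7*sin(k) - 1) + 4*k*(k + 7*cos(k))*(2*cos(k) + 1) + 4*(k + 2*sin(k))*(k + 7*cos(k))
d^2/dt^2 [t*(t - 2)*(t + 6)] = 6*t + 8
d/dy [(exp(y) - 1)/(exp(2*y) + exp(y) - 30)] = ((1 - exp(y))*(2*exp(y) + 1) + exp(2*y) + exp(y) - 30)*exp(y)/(exp(2*y) + exp(y) - 30)^2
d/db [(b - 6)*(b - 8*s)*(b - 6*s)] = 3*b^2 - 28*b*s - 12*b + 48*s^2 + 84*s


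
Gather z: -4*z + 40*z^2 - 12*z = 40*z^2 - 16*z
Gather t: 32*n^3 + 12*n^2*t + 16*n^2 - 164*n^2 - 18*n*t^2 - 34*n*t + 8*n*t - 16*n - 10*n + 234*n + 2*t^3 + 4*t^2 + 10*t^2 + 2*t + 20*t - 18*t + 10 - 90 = 32*n^3 - 148*n^2 + 208*n + 2*t^3 + t^2*(14 - 18*n) + t*(12*n^2 - 26*n + 4) - 80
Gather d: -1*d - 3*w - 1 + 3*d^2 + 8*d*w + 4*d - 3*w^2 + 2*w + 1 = 3*d^2 + d*(8*w + 3) - 3*w^2 - w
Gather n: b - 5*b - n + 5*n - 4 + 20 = -4*b + 4*n + 16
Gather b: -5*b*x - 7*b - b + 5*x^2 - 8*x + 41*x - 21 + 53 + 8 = b*(-5*x - 8) + 5*x^2 + 33*x + 40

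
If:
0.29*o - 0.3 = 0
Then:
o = 1.03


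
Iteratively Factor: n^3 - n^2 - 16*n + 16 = (n - 1)*(n^2 - 16) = (n - 4)*(n - 1)*(n + 4)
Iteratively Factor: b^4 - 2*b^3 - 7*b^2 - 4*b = (b + 1)*(b^3 - 3*b^2 - 4*b) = (b + 1)^2*(b^2 - 4*b) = (b - 4)*(b + 1)^2*(b)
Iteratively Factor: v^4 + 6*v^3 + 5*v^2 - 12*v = (v)*(v^3 + 6*v^2 + 5*v - 12) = v*(v + 4)*(v^2 + 2*v - 3) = v*(v - 1)*(v + 4)*(v + 3)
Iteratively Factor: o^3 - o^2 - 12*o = (o - 4)*(o^2 + 3*o) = (o - 4)*(o + 3)*(o)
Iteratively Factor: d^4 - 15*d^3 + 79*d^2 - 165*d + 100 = (d - 1)*(d^3 - 14*d^2 + 65*d - 100) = (d - 5)*(d - 1)*(d^2 - 9*d + 20) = (d - 5)^2*(d - 1)*(d - 4)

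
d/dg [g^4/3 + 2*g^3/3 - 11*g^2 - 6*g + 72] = 4*g^3/3 + 2*g^2 - 22*g - 6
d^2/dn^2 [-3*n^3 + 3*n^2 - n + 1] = 6 - 18*n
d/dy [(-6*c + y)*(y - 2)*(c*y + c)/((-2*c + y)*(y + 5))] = c*(-(2*c - y)*(6*c - y)*(y - 2)*(y + 1) + (2*c - y)*(y + 5)*((6*c - y)*(y - 2) + (6*c - y)*(y + 1) - (y - 2)*(y + 1)) + (6*c - y)*(y - 2)*(y + 1)*(y + 5))/((2*c - y)^2*(y + 5)^2)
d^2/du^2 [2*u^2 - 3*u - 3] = 4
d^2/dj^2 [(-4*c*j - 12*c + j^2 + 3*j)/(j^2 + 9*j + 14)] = 4*(-2*c*j^3 - 18*c*j^2 - 78*c*j - 150*c - 3*j^3 - 21*j^2 - 63*j - 91)/(j^6 + 27*j^5 + 285*j^4 + 1485*j^3 + 3990*j^2 + 5292*j + 2744)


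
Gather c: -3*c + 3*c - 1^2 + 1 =0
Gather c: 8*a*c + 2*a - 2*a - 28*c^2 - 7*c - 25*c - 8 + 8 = -28*c^2 + c*(8*a - 32)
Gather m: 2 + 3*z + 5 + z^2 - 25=z^2 + 3*z - 18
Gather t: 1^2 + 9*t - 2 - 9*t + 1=0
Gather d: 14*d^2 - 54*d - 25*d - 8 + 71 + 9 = 14*d^2 - 79*d + 72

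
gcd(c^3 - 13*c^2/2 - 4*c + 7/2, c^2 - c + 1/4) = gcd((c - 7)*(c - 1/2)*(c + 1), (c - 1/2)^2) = c - 1/2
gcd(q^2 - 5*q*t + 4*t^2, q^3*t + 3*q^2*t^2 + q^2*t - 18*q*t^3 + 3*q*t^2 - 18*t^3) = 1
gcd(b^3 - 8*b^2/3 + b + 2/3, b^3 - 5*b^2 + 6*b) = b - 2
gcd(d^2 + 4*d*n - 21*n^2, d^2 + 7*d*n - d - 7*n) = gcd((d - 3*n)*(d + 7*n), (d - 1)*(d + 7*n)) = d + 7*n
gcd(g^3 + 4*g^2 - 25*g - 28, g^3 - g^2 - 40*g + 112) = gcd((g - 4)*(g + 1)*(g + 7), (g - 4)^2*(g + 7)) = g^2 + 3*g - 28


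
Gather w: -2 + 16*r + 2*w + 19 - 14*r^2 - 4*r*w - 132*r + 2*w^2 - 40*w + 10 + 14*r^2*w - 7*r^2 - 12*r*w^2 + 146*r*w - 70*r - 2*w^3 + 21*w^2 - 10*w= -21*r^2 - 186*r - 2*w^3 + w^2*(23 - 12*r) + w*(14*r^2 + 142*r - 48) + 27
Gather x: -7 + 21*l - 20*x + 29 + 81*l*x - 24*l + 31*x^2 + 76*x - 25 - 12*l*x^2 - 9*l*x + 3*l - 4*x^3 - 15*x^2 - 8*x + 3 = -4*x^3 + x^2*(16 - 12*l) + x*(72*l + 48)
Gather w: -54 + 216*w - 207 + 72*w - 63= 288*w - 324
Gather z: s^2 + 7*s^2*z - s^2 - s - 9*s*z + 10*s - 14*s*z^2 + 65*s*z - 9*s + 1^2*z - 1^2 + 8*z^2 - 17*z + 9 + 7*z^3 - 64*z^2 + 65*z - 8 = 7*z^3 + z^2*(-14*s - 56) + z*(7*s^2 + 56*s + 49)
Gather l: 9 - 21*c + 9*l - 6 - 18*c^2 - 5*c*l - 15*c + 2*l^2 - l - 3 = -18*c^2 - 36*c + 2*l^2 + l*(8 - 5*c)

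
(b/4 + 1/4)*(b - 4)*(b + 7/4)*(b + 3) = b^4/4 + 7*b^3/16 - 13*b^2/4 - 139*b/16 - 21/4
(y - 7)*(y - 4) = y^2 - 11*y + 28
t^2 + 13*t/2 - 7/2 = (t - 1/2)*(t + 7)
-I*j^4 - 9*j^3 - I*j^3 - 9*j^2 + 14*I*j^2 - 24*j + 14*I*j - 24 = (j - 6*I)*(j - 4*I)*(j + I)*(-I*j - I)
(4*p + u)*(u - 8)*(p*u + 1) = 4*p^2*u^2 - 32*p^2*u + p*u^3 - 8*p*u^2 + 4*p*u - 32*p + u^2 - 8*u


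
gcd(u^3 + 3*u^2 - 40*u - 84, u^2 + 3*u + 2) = u + 2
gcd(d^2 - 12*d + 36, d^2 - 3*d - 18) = d - 6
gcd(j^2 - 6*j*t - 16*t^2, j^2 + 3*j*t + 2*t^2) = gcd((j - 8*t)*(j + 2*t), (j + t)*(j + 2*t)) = j + 2*t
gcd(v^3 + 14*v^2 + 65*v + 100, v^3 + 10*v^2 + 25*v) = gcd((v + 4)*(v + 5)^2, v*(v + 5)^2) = v^2 + 10*v + 25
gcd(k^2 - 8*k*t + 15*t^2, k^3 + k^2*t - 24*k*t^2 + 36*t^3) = -k + 3*t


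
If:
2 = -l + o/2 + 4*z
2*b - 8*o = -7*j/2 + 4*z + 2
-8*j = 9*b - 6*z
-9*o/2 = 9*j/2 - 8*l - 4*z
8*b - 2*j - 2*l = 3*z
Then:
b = 14512/104221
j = 19884/104221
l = -34256/104221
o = -37868/104221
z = 48280/104221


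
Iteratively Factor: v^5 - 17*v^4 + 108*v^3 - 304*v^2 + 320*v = (v - 5)*(v^4 - 12*v^3 + 48*v^2 - 64*v) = (v - 5)*(v - 4)*(v^3 - 8*v^2 + 16*v) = (v - 5)*(v - 4)^2*(v^2 - 4*v) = v*(v - 5)*(v - 4)^2*(v - 4)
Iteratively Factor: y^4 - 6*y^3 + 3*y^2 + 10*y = (y + 1)*(y^3 - 7*y^2 + 10*y) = (y - 5)*(y + 1)*(y^2 - 2*y) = (y - 5)*(y - 2)*(y + 1)*(y)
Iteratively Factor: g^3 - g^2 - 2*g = (g)*(g^2 - g - 2) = g*(g + 1)*(g - 2)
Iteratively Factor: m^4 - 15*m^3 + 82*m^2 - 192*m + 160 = (m - 4)*(m^3 - 11*m^2 + 38*m - 40) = (m - 4)^2*(m^2 - 7*m + 10) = (m - 4)^2*(m - 2)*(m - 5)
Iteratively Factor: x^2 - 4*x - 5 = (x - 5)*(x + 1)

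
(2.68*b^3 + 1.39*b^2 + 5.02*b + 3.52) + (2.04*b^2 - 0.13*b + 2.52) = 2.68*b^3 + 3.43*b^2 + 4.89*b + 6.04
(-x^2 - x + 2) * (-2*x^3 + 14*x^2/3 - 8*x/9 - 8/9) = 2*x^5 - 8*x^4/3 - 70*x^3/9 + 100*x^2/9 - 8*x/9 - 16/9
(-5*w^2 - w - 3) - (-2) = -5*w^2 - w - 1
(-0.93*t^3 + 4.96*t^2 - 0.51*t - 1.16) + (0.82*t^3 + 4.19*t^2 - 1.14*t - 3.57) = -0.11*t^3 + 9.15*t^2 - 1.65*t - 4.73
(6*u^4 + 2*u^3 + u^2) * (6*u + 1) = 36*u^5 + 18*u^4 + 8*u^3 + u^2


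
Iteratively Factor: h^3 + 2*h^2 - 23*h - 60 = (h + 4)*(h^2 - 2*h - 15) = (h - 5)*(h + 4)*(h + 3)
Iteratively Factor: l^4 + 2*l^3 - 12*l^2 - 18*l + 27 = (l - 3)*(l^3 + 5*l^2 + 3*l - 9) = (l - 3)*(l + 3)*(l^2 + 2*l - 3) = (l - 3)*(l - 1)*(l + 3)*(l + 3)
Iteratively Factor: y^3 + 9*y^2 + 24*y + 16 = (y + 4)*(y^2 + 5*y + 4) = (y + 4)^2*(y + 1)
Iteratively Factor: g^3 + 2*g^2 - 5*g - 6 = (g + 3)*(g^2 - g - 2) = (g + 1)*(g + 3)*(g - 2)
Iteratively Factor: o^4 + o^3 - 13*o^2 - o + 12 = (o + 1)*(o^3 - 13*o + 12) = (o - 1)*(o + 1)*(o^2 + o - 12) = (o - 1)*(o + 1)*(o + 4)*(o - 3)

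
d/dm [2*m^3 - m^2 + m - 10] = 6*m^2 - 2*m + 1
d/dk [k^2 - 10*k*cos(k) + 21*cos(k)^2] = 10*k*sin(k) + 2*k - 21*sin(2*k) - 10*cos(k)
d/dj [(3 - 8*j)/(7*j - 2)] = -5/(7*j - 2)^2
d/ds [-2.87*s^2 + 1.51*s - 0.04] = 1.51 - 5.74*s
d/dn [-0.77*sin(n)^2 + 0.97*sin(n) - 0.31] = (0.97 - 1.54*sin(n))*cos(n)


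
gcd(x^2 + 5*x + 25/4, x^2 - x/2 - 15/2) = x + 5/2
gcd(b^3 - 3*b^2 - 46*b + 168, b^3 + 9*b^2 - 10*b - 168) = b^2 + 3*b - 28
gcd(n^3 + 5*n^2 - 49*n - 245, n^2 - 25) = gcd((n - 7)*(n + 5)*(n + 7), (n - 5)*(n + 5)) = n + 5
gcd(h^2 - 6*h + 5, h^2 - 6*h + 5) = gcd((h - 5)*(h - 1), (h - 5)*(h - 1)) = h^2 - 6*h + 5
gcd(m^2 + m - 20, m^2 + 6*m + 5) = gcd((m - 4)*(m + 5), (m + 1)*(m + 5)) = m + 5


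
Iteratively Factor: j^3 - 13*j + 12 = (j - 3)*(j^2 + 3*j - 4) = (j - 3)*(j - 1)*(j + 4)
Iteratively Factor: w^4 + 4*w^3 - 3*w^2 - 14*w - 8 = (w + 1)*(w^3 + 3*w^2 - 6*w - 8) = (w - 2)*(w + 1)*(w^2 + 5*w + 4) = (w - 2)*(w + 1)^2*(w + 4)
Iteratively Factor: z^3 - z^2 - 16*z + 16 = (z + 4)*(z^2 - 5*z + 4) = (z - 1)*(z + 4)*(z - 4)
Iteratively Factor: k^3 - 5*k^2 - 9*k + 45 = (k - 3)*(k^2 - 2*k - 15) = (k - 5)*(k - 3)*(k + 3)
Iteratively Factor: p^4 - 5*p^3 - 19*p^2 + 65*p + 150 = (p + 2)*(p^3 - 7*p^2 - 5*p + 75) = (p + 2)*(p + 3)*(p^2 - 10*p + 25) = (p - 5)*(p + 2)*(p + 3)*(p - 5)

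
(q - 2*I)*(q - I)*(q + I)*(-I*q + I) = -I*q^4 - 2*q^3 + I*q^3 + 2*q^2 - I*q^2 - 2*q + I*q + 2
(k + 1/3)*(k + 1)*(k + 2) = k^3 + 10*k^2/3 + 3*k + 2/3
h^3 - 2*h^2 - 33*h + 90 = (h - 5)*(h - 3)*(h + 6)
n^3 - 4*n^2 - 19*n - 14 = (n - 7)*(n + 1)*(n + 2)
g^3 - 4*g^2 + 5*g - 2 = (g - 2)*(g - 1)^2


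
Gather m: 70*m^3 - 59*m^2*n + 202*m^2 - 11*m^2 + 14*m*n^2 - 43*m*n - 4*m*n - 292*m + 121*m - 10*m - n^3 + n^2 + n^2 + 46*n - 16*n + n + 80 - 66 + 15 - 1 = 70*m^3 + m^2*(191 - 59*n) + m*(14*n^2 - 47*n - 181) - n^3 + 2*n^2 + 31*n + 28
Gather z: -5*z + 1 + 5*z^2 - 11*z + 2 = 5*z^2 - 16*z + 3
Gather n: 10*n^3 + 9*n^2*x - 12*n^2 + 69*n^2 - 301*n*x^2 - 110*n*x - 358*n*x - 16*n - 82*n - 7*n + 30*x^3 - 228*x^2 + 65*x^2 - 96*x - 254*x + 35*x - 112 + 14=10*n^3 + n^2*(9*x + 57) + n*(-301*x^2 - 468*x - 105) + 30*x^3 - 163*x^2 - 315*x - 98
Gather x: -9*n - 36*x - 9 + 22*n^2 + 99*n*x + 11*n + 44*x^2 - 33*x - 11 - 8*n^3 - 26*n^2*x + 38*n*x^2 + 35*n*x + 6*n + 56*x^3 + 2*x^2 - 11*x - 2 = -8*n^3 + 22*n^2 + 8*n + 56*x^3 + x^2*(38*n + 46) + x*(-26*n^2 + 134*n - 80) - 22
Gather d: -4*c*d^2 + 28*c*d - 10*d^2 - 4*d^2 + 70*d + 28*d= d^2*(-4*c - 14) + d*(28*c + 98)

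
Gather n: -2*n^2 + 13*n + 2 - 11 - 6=-2*n^2 + 13*n - 15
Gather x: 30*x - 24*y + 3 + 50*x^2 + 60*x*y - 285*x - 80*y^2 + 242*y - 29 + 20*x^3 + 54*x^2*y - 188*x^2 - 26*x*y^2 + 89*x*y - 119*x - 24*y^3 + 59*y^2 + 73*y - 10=20*x^3 + x^2*(54*y - 138) + x*(-26*y^2 + 149*y - 374) - 24*y^3 - 21*y^2 + 291*y - 36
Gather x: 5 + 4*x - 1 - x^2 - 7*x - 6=-x^2 - 3*x - 2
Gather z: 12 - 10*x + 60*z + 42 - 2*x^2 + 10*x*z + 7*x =-2*x^2 - 3*x + z*(10*x + 60) + 54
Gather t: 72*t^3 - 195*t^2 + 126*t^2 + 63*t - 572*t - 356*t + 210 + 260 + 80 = 72*t^3 - 69*t^2 - 865*t + 550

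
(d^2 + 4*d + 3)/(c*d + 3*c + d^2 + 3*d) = (d + 1)/(c + d)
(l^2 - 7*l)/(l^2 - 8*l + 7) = l/(l - 1)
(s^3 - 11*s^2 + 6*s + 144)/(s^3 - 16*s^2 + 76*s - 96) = (s + 3)/(s - 2)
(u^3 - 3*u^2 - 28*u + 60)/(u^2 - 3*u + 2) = (u^2 - u - 30)/(u - 1)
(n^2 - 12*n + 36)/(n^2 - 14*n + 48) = (n - 6)/(n - 8)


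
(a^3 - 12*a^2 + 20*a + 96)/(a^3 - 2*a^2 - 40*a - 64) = (a - 6)/(a + 4)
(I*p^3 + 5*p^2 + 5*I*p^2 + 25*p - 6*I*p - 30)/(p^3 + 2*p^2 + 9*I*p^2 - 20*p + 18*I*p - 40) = (I*p^3 + p^2*(5 + 5*I) + p*(25 - 6*I) - 30)/(p^3 + p^2*(2 + 9*I) + p*(-20 + 18*I) - 40)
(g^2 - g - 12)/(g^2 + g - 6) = (g - 4)/(g - 2)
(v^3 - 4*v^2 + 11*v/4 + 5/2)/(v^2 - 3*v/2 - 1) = v - 5/2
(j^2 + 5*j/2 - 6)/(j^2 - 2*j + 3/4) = 2*(j + 4)/(2*j - 1)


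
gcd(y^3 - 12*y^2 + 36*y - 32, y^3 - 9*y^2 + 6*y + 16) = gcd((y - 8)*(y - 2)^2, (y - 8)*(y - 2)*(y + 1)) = y^2 - 10*y + 16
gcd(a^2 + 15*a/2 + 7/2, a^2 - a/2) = 1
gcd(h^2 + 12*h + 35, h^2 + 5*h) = h + 5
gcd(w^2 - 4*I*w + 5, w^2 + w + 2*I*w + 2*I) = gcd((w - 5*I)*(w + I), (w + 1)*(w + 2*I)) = 1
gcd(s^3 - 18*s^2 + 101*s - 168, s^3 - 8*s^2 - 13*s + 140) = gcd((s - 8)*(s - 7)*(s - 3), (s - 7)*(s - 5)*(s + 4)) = s - 7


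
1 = 1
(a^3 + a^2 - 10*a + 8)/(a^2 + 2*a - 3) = (a^2 + 2*a - 8)/(a + 3)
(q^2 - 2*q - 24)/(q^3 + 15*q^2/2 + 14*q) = 2*(q - 6)/(q*(2*q + 7))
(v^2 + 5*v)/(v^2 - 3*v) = (v + 5)/(v - 3)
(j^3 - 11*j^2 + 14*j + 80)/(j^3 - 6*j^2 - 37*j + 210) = (j^2 - 6*j - 16)/(j^2 - j - 42)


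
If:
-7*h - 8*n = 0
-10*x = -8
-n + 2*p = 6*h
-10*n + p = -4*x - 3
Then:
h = -496/905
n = 434/905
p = -1271/905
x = 4/5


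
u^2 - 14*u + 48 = (u - 8)*(u - 6)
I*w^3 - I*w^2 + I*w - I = (w - 1)*(w + I)*(I*w + 1)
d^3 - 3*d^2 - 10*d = d*(d - 5)*(d + 2)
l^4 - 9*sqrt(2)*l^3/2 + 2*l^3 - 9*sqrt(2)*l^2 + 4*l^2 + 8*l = l*(l + 2)*(l - 4*sqrt(2))*(l - sqrt(2)/2)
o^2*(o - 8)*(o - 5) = o^4 - 13*o^3 + 40*o^2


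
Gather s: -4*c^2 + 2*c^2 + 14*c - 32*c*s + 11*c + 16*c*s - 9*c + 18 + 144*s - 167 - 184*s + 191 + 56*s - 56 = -2*c^2 + 16*c + s*(16 - 16*c) - 14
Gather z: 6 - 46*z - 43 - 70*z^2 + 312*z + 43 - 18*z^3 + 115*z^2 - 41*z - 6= -18*z^3 + 45*z^2 + 225*z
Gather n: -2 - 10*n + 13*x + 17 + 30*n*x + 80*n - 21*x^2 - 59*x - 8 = n*(30*x + 70) - 21*x^2 - 46*x + 7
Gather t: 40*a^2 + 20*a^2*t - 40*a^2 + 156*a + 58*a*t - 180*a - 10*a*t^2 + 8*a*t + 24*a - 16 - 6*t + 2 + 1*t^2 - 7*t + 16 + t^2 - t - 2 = t^2*(2 - 10*a) + t*(20*a^2 + 66*a - 14)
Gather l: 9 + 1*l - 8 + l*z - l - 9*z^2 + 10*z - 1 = l*z - 9*z^2 + 10*z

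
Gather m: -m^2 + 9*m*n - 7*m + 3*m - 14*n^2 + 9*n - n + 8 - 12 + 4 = -m^2 + m*(9*n - 4) - 14*n^2 + 8*n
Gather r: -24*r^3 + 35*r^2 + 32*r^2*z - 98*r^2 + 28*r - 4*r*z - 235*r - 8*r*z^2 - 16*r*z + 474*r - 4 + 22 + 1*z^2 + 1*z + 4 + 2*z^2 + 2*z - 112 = -24*r^3 + r^2*(32*z - 63) + r*(-8*z^2 - 20*z + 267) + 3*z^2 + 3*z - 90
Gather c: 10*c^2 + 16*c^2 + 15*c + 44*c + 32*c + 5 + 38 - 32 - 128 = 26*c^2 + 91*c - 117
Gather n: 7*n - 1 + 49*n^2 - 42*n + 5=49*n^2 - 35*n + 4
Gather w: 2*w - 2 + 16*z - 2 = 2*w + 16*z - 4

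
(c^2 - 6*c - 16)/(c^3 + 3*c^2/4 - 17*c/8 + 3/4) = 8*(c - 8)/(8*c^2 - 10*c + 3)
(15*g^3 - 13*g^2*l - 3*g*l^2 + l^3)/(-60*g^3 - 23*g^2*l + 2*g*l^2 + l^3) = (-g + l)/(4*g + l)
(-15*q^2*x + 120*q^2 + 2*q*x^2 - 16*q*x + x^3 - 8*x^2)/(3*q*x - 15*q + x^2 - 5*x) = (-15*q^2*x + 120*q^2 + 2*q*x^2 - 16*q*x + x^3 - 8*x^2)/(3*q*x - 15*q + x^2 - 5*x)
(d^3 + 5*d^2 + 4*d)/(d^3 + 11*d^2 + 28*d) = (d + 1)/(d + 7)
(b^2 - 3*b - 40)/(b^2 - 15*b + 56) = (b + 5)/(b - 7)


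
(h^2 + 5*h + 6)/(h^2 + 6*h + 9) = (h + 2)/(h + 3)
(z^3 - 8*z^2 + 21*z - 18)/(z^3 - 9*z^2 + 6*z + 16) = (z^2 - 6*z + 9)/(z^2 - 7*z - 8)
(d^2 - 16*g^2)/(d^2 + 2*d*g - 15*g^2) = (d^2 - 16*g^2)/(d^2 + 2*d*g - 15*g^2)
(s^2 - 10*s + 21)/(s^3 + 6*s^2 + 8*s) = (s^2 - 10*s + 21)/(s*(s^2 + 6*s + 8))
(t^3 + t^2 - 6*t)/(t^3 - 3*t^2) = (t^2 + t - 6)/(t*(t - 3))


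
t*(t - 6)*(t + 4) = t^3 - 2*t^2 - 24*t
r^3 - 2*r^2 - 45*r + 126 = (r - 6)*(r - 3)*(r + 7)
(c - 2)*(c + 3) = c^2 + c - 6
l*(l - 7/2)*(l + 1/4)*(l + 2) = l^4 - 5*l^3/4 - 59*l^2/8 - 7*l/4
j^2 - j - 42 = (j - 7)*(j + 6)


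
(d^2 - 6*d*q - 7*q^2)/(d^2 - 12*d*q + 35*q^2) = (-d - q)/(-d + 5*q)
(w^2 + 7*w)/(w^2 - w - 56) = w/(w - 8)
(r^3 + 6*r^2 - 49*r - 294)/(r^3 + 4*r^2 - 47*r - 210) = (r + 7)/(r + 5)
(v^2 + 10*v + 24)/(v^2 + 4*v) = (v + 6)/v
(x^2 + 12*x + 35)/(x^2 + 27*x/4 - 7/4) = 4*(x + 5)/(4*x - 1)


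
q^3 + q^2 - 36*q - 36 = (q - 6)*(q + 1)*(q + 6)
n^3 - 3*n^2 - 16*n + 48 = (n - 4)*(n - 3)*(n + 4)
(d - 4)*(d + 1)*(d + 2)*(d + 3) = d^4 + 2*d^3 - 13*d^2 - 38*d - 24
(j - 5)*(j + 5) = j^2 - 25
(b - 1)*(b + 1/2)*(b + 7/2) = b^3 + 3*b^2 - 9*b/4 - 7/4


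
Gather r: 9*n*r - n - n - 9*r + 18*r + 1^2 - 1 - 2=-2*n + r*(9*n + 9) - 2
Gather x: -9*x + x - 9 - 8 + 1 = -8*x - 16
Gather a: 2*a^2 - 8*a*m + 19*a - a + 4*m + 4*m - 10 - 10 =2*a^2 + a*(18 - 8*m) + 8*m - 20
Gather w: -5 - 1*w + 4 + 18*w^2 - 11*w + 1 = 18*w^2 - 12*w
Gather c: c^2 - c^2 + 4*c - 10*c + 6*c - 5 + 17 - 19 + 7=0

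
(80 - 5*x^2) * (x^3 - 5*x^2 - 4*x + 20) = -5*x^5 + 25*x^4 + 100*x^3 - 500*x^2 - 320*x + 1600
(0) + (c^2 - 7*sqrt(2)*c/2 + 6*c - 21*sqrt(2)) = c^2 - 7*sqrt(2)*c/2 + 6*c - 21*sqrt(2)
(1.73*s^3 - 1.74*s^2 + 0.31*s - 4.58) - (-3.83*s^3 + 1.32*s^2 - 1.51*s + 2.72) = 5.56*s^3 - 3.06*s^2 + 1.82*s - 7.3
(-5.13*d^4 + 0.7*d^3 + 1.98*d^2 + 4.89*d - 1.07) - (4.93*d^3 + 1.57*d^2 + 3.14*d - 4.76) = -5.13*d^4 - 4.23*d^3 + 0.41*d^2 + 1.75*d + 3.69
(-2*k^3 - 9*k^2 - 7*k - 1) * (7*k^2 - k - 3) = -14*k^5 - 61*k^4 - 34*k^3 + 27*k^2 + 22*k + 3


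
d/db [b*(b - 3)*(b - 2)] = 3*b^2 - 10*b + 6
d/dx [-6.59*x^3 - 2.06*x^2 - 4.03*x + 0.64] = -19.77*x^2 - 4.12*x - 4.03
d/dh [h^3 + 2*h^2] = h*(3*h + 4)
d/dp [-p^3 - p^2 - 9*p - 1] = -3*p^2 - 2*p - 9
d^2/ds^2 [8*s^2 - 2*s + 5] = 16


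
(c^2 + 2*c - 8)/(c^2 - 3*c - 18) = (-c^2 - 2*c + 8)/(-c^2 + 3*c + 18)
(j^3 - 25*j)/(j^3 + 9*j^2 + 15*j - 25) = j*(j - 5)/(j^2 + 4*j - 5)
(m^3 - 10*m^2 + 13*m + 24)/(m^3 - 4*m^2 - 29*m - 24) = (m - 3)/(m + 3)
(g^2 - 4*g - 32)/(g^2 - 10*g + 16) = (g + 4)/(g - 2)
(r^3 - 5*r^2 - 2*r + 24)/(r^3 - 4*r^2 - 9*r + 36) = (r + 2)/(r + 3)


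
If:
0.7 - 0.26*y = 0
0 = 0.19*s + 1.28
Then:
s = -6.74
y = 2.69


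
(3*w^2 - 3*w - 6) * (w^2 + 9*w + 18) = 3*w^4 + 24*w^3 + 21*w^2 - 108*w - 108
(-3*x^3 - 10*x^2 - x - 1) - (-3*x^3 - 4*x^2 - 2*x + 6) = -6*x^2 + x - 7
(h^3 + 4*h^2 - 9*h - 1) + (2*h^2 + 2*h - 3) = h^3 + 6*h^2 - 7*h - 4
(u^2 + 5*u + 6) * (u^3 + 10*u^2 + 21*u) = u^5 + 15*u^4 + 77*u^3 + 165*u^2 + 126*u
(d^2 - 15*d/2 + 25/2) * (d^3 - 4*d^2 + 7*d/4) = d^5 - 23*d^4/2 + 177*d^3/4 - 505*d^2/8 + 175*d/8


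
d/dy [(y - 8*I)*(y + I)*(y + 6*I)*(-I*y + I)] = -4*I*y^3 + y^2*(-3 + 3*I) + y*(2 - 100*I) + 48 + 50*I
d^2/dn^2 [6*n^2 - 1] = 12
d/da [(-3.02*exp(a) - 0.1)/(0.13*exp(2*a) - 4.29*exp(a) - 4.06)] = (0.3926*exp(2*a) + 0.0259999999999998*exp(a) + 11.8322)*exp(a)/(0.0169*exp(4*a) - 1.1154*exp(3*a) + 17.3485*exp(2*a) + 34.8348*exp(a) + 16.4836)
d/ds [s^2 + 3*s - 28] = 2*s + 3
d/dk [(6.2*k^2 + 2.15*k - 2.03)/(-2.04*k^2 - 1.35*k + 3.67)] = (-3.984*k^2 + 37.2256*k + 5.15)/(4.1616*k^4 + 5.508*k^3 - 13.1511*k^2 - 9.909*k + 13.4689)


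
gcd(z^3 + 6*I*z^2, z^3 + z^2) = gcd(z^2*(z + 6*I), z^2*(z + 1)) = z^2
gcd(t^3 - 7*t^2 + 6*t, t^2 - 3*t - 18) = t - 6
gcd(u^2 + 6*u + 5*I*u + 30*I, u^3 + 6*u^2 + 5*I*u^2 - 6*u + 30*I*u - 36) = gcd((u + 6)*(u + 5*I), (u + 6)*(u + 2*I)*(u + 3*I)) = u + 6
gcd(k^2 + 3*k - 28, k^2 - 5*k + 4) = k - 4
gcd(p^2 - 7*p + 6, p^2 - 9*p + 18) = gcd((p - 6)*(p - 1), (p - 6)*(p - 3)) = p - 6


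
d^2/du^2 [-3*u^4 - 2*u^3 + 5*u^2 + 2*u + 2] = -36*u^2 - 12*u + 10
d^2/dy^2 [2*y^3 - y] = 12*y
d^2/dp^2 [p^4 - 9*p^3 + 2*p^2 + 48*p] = 12*p^2 - 54*p + 4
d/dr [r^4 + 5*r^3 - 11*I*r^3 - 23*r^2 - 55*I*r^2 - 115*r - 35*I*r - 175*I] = 4*r^3 + r^2*(15 - 33*I) + r*(-46 - 110*I) - 115 - 35*I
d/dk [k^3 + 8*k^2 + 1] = k*(3*k + 16)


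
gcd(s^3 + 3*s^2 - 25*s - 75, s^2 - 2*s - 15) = s^2 - 2*s - 15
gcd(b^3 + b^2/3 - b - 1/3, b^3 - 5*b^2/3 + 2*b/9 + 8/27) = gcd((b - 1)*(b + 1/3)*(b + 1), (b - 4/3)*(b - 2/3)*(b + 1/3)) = b + 1/3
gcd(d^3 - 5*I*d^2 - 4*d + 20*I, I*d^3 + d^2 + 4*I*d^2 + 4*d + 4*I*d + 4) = d + 2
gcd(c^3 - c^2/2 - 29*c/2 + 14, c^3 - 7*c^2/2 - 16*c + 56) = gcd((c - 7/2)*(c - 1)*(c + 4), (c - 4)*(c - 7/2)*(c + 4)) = c^2 + c/2 - 14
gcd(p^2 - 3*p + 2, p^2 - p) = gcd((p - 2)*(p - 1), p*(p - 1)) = p - 1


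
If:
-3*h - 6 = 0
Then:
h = -2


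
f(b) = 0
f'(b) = 0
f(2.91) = 0.00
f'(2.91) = 0.00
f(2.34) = 0.00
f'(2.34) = 0.00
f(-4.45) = 0.00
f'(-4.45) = 0.00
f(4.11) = 0.00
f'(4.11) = 0.00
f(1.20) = 0.00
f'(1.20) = 0.00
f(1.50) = 0.00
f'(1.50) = 0.00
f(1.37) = 0.00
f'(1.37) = 0.00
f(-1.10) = 0.00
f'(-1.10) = 0.00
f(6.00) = 0.00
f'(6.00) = 0.00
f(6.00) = 0.00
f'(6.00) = 0.00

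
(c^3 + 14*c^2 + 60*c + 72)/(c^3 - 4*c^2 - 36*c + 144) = (c^2 + 8*c + 12)/(c^2 - 10*c + 24)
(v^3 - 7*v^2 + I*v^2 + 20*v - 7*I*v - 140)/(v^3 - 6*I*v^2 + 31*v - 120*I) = (v^2 - v*(7 + 4*I) + 28*I)/(v^2 - 11*I*v - 24)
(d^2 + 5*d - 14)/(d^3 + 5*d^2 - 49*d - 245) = (d - 2)/(d^2 - 2*d - 35)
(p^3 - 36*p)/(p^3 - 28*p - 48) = p*(p + 6)/(p^2 + 6*p + 8)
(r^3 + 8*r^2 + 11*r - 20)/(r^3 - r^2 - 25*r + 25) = (r + 4)/(r - 5)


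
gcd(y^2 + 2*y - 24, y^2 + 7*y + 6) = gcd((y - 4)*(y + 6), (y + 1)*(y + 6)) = y + 6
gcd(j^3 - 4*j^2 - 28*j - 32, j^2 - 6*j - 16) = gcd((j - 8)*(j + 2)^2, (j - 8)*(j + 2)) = j^2 - 6*j - 16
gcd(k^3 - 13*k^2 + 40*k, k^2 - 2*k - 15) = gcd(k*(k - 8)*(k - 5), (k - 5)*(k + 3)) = k - 5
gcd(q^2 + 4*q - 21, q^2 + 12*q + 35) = q + 7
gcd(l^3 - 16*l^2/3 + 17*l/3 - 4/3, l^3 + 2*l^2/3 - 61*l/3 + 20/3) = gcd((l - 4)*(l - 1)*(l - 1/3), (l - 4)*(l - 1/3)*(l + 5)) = l^2 - 13*l/3 + 4/3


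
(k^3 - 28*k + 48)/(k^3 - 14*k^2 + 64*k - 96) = (k^2 + 4*k - 12)/(k^2 - 10*k + 24)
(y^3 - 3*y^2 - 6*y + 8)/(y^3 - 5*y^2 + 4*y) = (y + 2)/y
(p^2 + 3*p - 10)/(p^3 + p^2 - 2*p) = (p^2 + 3*p - 10)/(p*(p^2 + p - 2))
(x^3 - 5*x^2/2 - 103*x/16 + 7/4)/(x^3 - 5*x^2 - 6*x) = (-16*x^3 + 40*x^2 + 103*x - 28)/(16*x*(-x^2 + 5*x + 6))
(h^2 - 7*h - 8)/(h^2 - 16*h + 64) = (h + 1)/(h - 8)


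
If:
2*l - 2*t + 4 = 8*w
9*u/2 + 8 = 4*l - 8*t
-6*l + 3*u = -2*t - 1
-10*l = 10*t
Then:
No Solution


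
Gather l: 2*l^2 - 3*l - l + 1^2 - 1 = 2*l^2 - 4*l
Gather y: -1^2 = -1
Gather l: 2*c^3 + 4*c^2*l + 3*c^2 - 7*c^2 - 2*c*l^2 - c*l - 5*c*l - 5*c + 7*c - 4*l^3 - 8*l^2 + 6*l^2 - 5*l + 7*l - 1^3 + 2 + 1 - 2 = 2*c^3 - 4*c^2 + 2*c - 4*l^3 + l^2*(-2*c - 2) + l*(4*c^2 - 6*c + 2)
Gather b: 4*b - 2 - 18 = 4*b - 20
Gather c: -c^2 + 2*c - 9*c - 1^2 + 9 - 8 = -c^2 - 7*c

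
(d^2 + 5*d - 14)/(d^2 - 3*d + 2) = (d + 7)/(d - 1)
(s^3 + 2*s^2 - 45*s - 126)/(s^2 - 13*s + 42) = (s^2 + 9*s + 18)/(s - 6)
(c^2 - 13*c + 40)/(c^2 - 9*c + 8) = (c - 5)/(c - 1)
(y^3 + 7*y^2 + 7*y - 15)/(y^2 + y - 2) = (y^2 + 8*y + 15)/(y + 2)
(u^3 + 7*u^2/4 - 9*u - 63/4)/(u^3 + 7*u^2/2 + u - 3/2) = (4*u^2 - 5*u - 21)/(2*(2*u^2 + u - 1))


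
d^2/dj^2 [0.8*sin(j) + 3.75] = -0.8*sin(j)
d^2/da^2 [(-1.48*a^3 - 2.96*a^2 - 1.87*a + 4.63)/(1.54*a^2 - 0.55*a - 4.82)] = (-36.750912*a^3 - 89.4867599999999*a^2 - 313.117188*a - 56.08479)/(3.652264*a^6 - 3.91314*a^5 - 32.895786*a^4 + 24.328865*a^3 + 102.959538*a^2 - 38.33346*a - 111.980168)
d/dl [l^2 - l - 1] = 2*l - 1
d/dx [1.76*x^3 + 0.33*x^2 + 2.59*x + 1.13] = 5.28*x^2 + 0.66*x + 2.59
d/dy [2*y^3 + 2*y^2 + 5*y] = 6*y^2 + 4*y + 5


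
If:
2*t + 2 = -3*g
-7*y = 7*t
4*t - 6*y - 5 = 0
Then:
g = -1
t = 1/2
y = -1/2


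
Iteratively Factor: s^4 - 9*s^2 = (s)*(s^3 - 9*s) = s^2*(s^2 - 9) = s^2*(s + 3)*(s - 3)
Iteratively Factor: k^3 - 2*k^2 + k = (k - 1)*(k^2 - k) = k*(k - 1)*(k - 1)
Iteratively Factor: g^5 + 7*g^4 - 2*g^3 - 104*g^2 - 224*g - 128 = (g + 2)*(g^4 + 5*g^3 - 12*g^2 - 80*g - 64) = (g + 2)*(g + 4)*(g^3 + g^2 - 16*g - 16) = (g - 4)*(g + 2)*(g + 4)*(g^2 + 5*g + 4) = (g - 4)*(g + 2)*(g + 4)^2*(g + 1)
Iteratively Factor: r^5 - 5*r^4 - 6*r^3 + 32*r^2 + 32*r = (r - 4)*(r^4 - r^3 - 10*r^2 - 8*r) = (r - 4)*(r + 1)*(r^3 - 2*r^2 - 8*r) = (r - 4)^2*(r + 1)*(r^2 + 2*r) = (r - 4)^2*(r + 1)*(r + 2)*(r)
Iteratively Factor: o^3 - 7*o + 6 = (o + 3)*(o^2 - 3*o + 2) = (o - 1)*(o + 3)*(o - 2)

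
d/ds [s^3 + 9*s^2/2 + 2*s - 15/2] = 3*s^2 + 9*s + 2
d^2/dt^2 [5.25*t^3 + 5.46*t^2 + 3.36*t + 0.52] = 31.5*t + 10.92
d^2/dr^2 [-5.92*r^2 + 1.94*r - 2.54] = -11.8400000000000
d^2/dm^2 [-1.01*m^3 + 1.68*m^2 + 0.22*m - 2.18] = 3.36 - 6.06*m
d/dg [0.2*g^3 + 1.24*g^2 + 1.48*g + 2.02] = 0.6*g^2 + 2.48*g + 1.48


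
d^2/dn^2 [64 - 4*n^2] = -8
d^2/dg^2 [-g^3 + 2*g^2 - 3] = 4 - 6*g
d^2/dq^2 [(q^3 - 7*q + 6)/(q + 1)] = 2*(q^3 + 3*q^2 + 3*q + 13)/(q^3 + 3*q^2 + 3*q + 1)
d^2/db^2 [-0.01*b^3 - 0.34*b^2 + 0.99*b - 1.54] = -0.06*b - 0.68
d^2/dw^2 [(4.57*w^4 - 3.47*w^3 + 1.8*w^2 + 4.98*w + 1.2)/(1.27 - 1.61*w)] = (-71.075382*w^4 + 167.497638*w^3 - 131.02209*w^2 + 33.580578*w - 32.392692)/(4.173281*w^3 - 9.875901*w^2 + 7.790307*w - 2.048383)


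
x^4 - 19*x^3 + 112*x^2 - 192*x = x*(x - 8)^2*(x - 3)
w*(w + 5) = w^2 + 5*w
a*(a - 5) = a^2 - 5*a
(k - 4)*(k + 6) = k^2 + 2*k - 24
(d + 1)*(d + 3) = d^2 + 4*d + 3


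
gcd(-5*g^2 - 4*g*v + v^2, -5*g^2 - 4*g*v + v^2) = -5*g^2 - 4*g*v + v^2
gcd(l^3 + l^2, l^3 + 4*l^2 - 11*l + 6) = 1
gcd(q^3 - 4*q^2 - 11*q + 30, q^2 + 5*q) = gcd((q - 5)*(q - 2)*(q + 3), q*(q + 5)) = 1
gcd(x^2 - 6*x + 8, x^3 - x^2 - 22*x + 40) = x^2 - 6*x + 8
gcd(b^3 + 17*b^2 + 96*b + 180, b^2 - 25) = b + 5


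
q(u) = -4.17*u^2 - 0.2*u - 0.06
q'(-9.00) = 74.86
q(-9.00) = -336.03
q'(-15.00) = 124.90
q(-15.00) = -935.31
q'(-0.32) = 2.47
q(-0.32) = -0.42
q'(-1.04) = 8.47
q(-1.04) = -4.36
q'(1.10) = -9.37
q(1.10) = -5.33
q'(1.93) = -16.30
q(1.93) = -15.98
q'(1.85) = -15.63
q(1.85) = -14.70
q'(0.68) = -5.87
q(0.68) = -2.12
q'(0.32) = -2.87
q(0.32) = -0.55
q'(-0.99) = 8.06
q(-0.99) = -3.95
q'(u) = -8.34*u - 0.2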